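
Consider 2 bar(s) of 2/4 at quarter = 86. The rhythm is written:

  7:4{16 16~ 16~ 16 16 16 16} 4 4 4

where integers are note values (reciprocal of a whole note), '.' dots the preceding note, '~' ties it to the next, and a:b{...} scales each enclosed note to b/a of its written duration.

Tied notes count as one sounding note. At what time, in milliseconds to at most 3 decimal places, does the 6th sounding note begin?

1. 0.0ms @ 0 + 99.668ms (1/7)
2. 99.668ms @ 1/7 + 299.003ms (3/7)
3. 398.671ms @ 4/7 + 99.668ms (1/7)
4. 498.339ms @ 5/7 + 99.668ms (1/7)
5. 598.007ms @ 6/7 + 99.668ms (1/7)
6. 697.674ms @ 1 + 697.674ms (1)
7. 1395.349ms @ 2 + 697.674ms (1)
8. 2093.023ms @ 3 + 697.674ms (1)

note 6 onset = 1b = 697.674ms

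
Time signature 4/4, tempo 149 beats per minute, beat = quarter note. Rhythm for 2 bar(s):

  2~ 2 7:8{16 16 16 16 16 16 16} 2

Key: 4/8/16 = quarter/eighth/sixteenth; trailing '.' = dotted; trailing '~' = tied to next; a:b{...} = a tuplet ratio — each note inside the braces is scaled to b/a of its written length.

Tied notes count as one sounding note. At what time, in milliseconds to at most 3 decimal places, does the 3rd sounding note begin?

note 3 onset = 30/7b = 1725.791ms

1. 0.0ms @ 0 + 1610.738ms (4)
2. 1610.738ms @ 4 + 115.053ms (2/7)
3. 1725.791ms @ 30/7 + 115.053ms (2/7)
4. 1840.844ms @ 32/7 + 115.053ms (2/7)
5. 1955.896ms @ 34/7 + 115.053ms (2/7)
6. 2070.949ms @ 36/7 + 115.053ms (2/7)
7. 2186.002ms @ 38/7 + 115.053ms (2/7)
8. 2301.055ms @ 40/7 + 115.053ms (2/7)
9. 2416.107ms @ 6 + 805.369ms (2)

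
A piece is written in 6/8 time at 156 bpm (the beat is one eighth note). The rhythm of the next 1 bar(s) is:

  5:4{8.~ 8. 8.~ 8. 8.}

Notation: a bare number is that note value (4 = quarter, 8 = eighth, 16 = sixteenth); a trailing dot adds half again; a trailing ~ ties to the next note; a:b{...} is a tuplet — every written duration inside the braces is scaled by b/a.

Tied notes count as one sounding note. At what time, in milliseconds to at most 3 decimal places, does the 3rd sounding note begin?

note 3 onset = 24/5b = 1846.154ms

1. 0.0ms @ 0 + 923.077ms (12/5)
2. 923.077ms @ 12/5 + 923.077ms (12/5)
3. 1846.154ms @ 24/5 + 461.538ms (6/5)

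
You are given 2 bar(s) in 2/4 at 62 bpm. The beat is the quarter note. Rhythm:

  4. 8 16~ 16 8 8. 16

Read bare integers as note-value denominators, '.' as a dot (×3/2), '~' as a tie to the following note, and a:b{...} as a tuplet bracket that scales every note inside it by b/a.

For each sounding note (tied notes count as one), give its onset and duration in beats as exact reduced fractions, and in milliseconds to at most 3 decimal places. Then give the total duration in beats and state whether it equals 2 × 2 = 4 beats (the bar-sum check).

1) 0.0ms=0b +1451.613ms=3/2b
2) 1451.613ms=3/2b +483.871ms=1/2b
3) 1935.484ms=2b +483.871ms=1/2b
4) 2419.355ms=5/2b +483.871ms=1/2b
5) 2903.226ms=3b +725.806ms=3/4b
6) 3629.032ms=15/4b +241.935ms=1/4b
Σ=4b of 4 (62bpm 2/4) — PASS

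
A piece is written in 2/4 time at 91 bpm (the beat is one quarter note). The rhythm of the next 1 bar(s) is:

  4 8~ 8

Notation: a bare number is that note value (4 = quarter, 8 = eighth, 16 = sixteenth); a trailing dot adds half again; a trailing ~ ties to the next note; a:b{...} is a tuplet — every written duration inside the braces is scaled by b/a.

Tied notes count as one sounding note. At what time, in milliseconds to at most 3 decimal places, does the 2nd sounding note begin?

note 2 onset = 1b = 659.341ms

1. 0.0ms @ 0 + 659.341ms (1)
2. 659.341ms @ 1 + 659.341ms (1)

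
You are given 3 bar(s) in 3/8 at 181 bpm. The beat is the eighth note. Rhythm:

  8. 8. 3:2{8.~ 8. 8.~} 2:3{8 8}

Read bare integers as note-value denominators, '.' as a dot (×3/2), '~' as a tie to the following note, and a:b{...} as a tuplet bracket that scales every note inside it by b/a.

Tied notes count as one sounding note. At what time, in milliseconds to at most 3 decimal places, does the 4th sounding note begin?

1. 0.0ms @ 0 + 497.238ms (3/2)
2. 497.238ms @ 3/2 + 497.238ms (3/2)
3. 994.475ms @ 3 + 662.983ms (2)
4. 1657.459ms @ 5 + 828.729ms (5/2)
5. 2486.188ms @ 15/2 + 497.238ms (3/2)

note 4 onset = 5b = 1657.459ms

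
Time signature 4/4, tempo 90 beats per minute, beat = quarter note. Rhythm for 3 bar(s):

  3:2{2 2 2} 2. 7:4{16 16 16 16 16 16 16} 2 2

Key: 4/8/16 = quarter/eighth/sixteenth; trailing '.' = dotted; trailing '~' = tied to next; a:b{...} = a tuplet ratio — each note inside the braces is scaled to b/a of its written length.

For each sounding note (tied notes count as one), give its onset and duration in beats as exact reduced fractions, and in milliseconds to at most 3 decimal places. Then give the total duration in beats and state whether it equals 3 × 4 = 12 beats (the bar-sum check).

1) 0.0ms=0b +888.889ms=4/3b
2) 888.889ms=4/3b +888.889ms=4/3b
3) 1777.778ms=8/3b +888.889ms=4/3b
4) 2666.667ms=4b +2000.0ms=3b
5) 4666.667ms=7b +95.238ms=1/7b
6) 4761.905ms=50/7b +95.238ms=1/7b
7) 4857.143ms=51/7b +95.238ms=1/7b
8) 4952.381ms=52/7b +95.238ms=1/7b
9) 5047.619ms=53/7b +95.238ms=1/7b
10) 5142.857ms=54/7b +95.238ms=1/7b
11) 5238.095ms=55/7b +95.238ms=1/7b
12) 5333.333ms=8b +1333.333ms=2b
13) 6666.667ms=10b +1333.333ms=2b
Σ=12b of 12 (90bpm 4/4) — PASS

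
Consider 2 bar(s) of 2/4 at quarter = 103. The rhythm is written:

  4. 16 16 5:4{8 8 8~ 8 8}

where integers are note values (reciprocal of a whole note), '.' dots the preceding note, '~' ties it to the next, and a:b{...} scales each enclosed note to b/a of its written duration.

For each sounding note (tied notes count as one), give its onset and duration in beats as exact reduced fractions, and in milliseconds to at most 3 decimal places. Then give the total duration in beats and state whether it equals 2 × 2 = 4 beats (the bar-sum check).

1) 0.0ms=0b +873.786ms=3/2b
2) 873.786ms=3/2b +145.631ms=1/4b
3) 1019.417ms=7/4b +145.631ms=1/4b
4) 1165.049ms=2b +233.01ms=2/5b
5) 1398.058ms=12/5b +233.01ms=2/5b
6) 1631.068ms=14/5b +466.019ms=4/5b
7) 2097.087ms=18/5b +233.01ms=2/5b
Σ=4b of 4 (103bpm 2/4) — PASS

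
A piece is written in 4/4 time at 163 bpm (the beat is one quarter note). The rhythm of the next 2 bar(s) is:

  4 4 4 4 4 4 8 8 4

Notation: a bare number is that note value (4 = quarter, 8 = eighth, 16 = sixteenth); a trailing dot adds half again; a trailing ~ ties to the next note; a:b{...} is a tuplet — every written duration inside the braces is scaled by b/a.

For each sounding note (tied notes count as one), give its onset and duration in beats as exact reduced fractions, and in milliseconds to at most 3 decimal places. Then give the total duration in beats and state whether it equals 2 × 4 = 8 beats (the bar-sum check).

1) 0.0ms=0b +368.098ms=1b
2) 368.098ms=1b +368.098ms=1b
3) 736.196ms=2b +368.098ms=1b
4) 1104.294ms=3b +368.098ms=1b
5) 1472.393ms=4b +368.098ms=1b
6) 1840.491ms=5b +368.098ms=1b
7) 2208.589ms=6b +184.049ms=1/2b
8) 2392.638ms=13/2b +184.049ms=1/2b
9) 2576.687ms=7b +368.098ms=1b
Σ=8b of 8 (163bpm 4/4) — PASS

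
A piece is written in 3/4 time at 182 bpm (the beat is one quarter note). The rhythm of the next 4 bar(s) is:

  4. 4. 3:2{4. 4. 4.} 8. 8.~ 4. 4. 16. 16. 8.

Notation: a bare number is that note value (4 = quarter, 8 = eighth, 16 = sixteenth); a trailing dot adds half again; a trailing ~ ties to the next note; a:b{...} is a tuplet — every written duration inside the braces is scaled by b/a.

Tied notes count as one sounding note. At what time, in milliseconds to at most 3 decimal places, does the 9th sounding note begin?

note 9 onset = 21/2b = 3461.538ms

1. 0.0ms @ 0 + 494.505ms (3/2)
2. 494.505ms @ 3/2 + 494.505ms (3/2)
3. 989.011ms @ 3 + 329.67ms (1)
4. 1318.681ms @ 4 + 329.67ms (1)
5. 1648.352ms @ 5 + 329.67ms (1)
6. 1978.022ms @ 6 + 247.253ms (3/4)
7. 2225.275ms @ 27/4 + 741.758ms (9/4)
8. 2967.033ms @ 9 + 494.505ms (3/2)
9. 3461.538ms @ 21/2 + 123.626ms (3/8)
10. 3585.165ms @ 87/8 + 123.626ms (3/8)
11. 3708.791ms @ 45/4 + 247.253ms (3/4)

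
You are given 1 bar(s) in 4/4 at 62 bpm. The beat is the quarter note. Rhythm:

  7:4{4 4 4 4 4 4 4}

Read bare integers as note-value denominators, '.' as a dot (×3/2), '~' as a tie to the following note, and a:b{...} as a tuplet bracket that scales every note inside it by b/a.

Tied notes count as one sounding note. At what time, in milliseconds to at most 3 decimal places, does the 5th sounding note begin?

note 5 onset = 16/7b = 2211.982ms

1. 0.0ms @ 0 + 552.995ms (4/7)
2. 552.995ms @ 4/7 + 552.995ms (4/7)
3. 1105.991ms @ 8/7 + 552.995ms (4/7)
4. 1658.986ms @ 12/7 + 552.995ms (4/7)
5. 2211.982ms @ 16/7 + 552.995ms (4/7)
6. 2764.977ms @ 20/7 + 552.995ms (4/7)
7. 3317.972ms @ 24/7 + 552.995ms (4/7)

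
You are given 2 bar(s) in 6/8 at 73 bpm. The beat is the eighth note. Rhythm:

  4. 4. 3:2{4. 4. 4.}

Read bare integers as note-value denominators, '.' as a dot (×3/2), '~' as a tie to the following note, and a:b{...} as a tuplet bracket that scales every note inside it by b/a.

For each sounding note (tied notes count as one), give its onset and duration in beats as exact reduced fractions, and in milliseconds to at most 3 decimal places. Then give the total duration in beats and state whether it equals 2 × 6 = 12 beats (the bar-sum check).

1) 0.0ms=0b +2465.753ms=3b
2) 2465.753ms=3b +2465.753ms=3b
3) 4931.507ms=6b +1643.836ms=2b
4) 6575.342ms=8b +1643.836ms=2b
5) 8219.178ms=10b +1643.836ms=2b
Σ=12b of 12 (73bpm 6/8) — PASS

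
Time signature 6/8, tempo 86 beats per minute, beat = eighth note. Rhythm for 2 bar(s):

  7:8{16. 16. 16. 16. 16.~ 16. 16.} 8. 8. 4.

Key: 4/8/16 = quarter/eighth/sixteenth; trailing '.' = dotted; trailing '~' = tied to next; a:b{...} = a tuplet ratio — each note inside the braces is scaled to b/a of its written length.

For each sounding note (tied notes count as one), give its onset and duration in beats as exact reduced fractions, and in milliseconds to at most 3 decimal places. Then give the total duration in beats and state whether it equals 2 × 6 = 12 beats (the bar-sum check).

1) 0.0ms=0b +598.007ms=6/7b
2) 598.007ms=6/7b +598.007ms=6/7b
3) 1196.013ms=12/7b +598.007ms=6/7b
4) 1794.02ms=18/7b +598.007ms=6/7b
5) 2392.027ms=24/7b +1196.013ms=12/7b
6) 3588.04ms=36/7b +598.007ms=6/7b
7) 4186.047ms=6b +1046.512ms=3/2b
8) 5232.558ms=15/2b +1046.512ms=3/2b
9) 6279.07ms=9b +2093.023ms=3b
Σ=12b of 12 (86bpm 6/8) — PASS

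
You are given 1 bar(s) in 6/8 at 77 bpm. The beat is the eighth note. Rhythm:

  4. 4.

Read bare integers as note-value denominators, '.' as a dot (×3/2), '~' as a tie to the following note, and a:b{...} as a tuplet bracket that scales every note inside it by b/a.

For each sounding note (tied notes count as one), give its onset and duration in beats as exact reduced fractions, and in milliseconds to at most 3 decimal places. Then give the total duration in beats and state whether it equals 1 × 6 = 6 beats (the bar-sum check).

1) 0.0ms=0b +2337.662ms=3b
2) 2337.662ms=3b +2337.662ms=3b
Σ=6b of 6 (77bpm 6/8) — PASS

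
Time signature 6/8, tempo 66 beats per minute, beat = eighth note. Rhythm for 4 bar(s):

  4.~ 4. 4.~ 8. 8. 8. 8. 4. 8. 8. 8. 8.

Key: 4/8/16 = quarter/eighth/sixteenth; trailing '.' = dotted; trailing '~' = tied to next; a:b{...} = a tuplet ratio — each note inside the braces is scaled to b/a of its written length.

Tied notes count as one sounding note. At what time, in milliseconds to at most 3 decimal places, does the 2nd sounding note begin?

note 2 onset = 6b = 5454.545ms

1. 0.0ms @ 0 + 5454.545ms (6)
2. 5454.545ms @ 6 + 4090.909ms (9/2)
3. 9545.455ms @ 21/2 + 1363.636ms (3/2)
4. 10909.091ms @ 12 + 1363.636ms (3/2)
5. 12272.727ms @ 27/2 + 1363.636ms (3/2)
6. 13636.364ms @ 15 + 2727.273ms (3)
7. 16363.636ms @ 18 + 1363.636ms (3/2)
8. 17727.273ms @ 39/2 + 1363.636ms (3/2)
9. 19090.909ms @ 21 + 1363.636ms (3/2)
10. 20454.545ms @ 45/2 + 1363.636ms (3/2)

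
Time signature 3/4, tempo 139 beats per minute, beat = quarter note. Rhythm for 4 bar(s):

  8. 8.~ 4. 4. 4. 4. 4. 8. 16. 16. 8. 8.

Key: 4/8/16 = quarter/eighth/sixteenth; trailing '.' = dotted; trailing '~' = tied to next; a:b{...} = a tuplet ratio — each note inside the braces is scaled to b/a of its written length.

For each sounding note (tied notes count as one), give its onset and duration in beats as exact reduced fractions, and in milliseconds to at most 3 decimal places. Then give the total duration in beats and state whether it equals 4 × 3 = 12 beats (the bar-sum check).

1) 0.0ms=0b +323.741ms=3/4b
2) 323.741ms=3/4b +971.223ms=9/4b
3) 1294.964ms=3b +647.482ms=3/2b
4) 1942.446ms=9/2b +647.482ms=3/2b
5) 2589.928ms=6b +647.482ms=3/2b
6) 3237.41ms=15/2b +647.482ms=3/2b
7) 3884.892ms=9b +323.741ms=3/4b
8) 4208.633ms=39/4b +161.871ms=3/8b
9) 4370.504ms=81/8b +161.871ms=3/8b
10) 4532.374ms=21/2b +323.741ms=3/4b
11) 4856.115ms=45/4b +323.741ms=3/4b
Σ=12b of 12 (139bpm 3/4) — PASS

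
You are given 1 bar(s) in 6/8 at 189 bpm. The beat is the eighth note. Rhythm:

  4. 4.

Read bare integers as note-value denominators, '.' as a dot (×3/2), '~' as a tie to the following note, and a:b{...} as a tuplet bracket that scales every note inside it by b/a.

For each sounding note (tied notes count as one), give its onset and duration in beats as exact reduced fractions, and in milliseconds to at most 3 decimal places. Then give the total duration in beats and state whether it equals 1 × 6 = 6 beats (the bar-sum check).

1) 0.0ms=0b +952.381ms=3b
2) 952.381ms=3b +952.381ms=3b
Σ=6b of 6 (189bpm 6/8) — PASS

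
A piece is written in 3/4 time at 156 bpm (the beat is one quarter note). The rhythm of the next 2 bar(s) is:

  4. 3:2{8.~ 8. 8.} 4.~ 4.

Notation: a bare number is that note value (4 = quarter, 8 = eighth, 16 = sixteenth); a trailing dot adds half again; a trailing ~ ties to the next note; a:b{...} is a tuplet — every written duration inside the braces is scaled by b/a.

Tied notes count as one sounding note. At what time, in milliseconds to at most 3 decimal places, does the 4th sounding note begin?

note 4 onset = 3b = 1153.846ms

1. 0.0ms @ 0 + 576.923ms (3/2)
2. 576.923ms @ 3/2 + 384.615ms (1)
3. 961.538ms @ 5/2 + 192.308ms (1/2)
4. 1153.846ms @ 3 + 1153.846ms (3)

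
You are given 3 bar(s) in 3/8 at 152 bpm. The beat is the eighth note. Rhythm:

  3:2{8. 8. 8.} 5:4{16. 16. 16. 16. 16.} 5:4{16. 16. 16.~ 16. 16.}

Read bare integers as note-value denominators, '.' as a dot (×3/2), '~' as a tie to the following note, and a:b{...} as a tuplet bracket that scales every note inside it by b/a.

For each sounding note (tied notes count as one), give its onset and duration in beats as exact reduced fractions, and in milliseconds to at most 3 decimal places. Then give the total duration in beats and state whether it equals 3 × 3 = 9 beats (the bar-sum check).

1) 0.0ms=0b +394.737ms=1b
2) 394.737ms=1b +394.737ms=1b
3) 789.474ms=2b +394.737ms=1b
4) 1184.211ms=3b +236.842ms=3/5b
5) 1421.053ms=18/5b +236.842ms=3/5b
6) 1657.895ms=21/5b +236.842ms=3/5b
7) 1894.737ms=24/5b +236.842ms=3/5b
8) 2131.579ms=27/5b +236.842ms=3/5b
9) 2368.421ms=6b +236.842ms=3/5b
10) 2605.263ms=33/5b +236.842ms=3/5b
11) 2842.105ms=36/5b +473.684ms=6/5b
12) 3315.789ms=42/5b +236.842ms=3/5b
Σ=9b of 9 (152bpm 3/8) — PASS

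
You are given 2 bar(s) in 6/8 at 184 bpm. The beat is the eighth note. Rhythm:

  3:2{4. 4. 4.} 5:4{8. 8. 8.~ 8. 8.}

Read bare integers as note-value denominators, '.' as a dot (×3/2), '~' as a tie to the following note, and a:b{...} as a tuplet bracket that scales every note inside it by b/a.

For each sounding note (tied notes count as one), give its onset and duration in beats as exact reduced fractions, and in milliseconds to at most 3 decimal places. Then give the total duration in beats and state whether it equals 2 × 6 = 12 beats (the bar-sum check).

1) 0.0ms=0b +652.174ms=2b
2) 652.174ms=2b +652.174ms=2b
3) 1304.348ms=4b +652.174ms=2b
4) 1956.522ms=6b +391.304ms=6/5b
5) 2347.826ms=36/5b +391.304ms=6/5b
6) 2739.13ms=42/5b +782.609ms=12/5b
7) 3521.739ms=54/5b +391.304ms=6/5b
Σ=12b of 12 (184bpm 6/8) — PASS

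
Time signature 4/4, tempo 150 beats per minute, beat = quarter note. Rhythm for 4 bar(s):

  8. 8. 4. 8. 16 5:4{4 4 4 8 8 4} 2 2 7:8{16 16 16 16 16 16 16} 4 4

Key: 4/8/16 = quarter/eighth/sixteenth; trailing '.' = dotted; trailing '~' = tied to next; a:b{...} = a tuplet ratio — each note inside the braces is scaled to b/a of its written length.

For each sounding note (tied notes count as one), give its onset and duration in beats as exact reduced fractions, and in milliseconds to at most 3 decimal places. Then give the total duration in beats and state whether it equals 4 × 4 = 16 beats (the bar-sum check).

1) 0.0ms=0b +300.0ms=3/4b
2) 300.0ms=3/4b +300.0ms=3/4b
3) 600.0ms=3/2b +600.0ms=3/2b
4) 1200.0ms=3b +300.0ms=3/4b
5) 1500.0ms=15/4b +100.0ms=1/4b
6) 1600.0ms=4b +320.0ms=4/5b
7) 1920.0ms=24/5b +320.0ms=4/5b
8) 2240.0ms=28/5b +320.0ms=4/5b
9) 2560.0ms=32/5b +160.0ms=2/5b
10) 2720.0ms=34/5b +160.0ms=2/5b
11) 2880.0ms=36/5b +320.0ms=4/5b
12) 3200.0ms=8b +800.0ms=2b
13) 4000.0ms=10b +800.0ms=2b
14) 4800.0ms=12b +114.286ms=2/7b
15) 4914.286ms=86/7b +114.286ms=2/7b
16) 5028.571ms=88/7b +114.286ms=2/7b
17) 5142.857ms=90/7b +114.286ms=2/7b
18) 5257.143ms=92/7b +114.286ms=2/7b
19) 5371.429ms=94/7b +114.286ms=2/7b
20) 5485.714ms=96/7b +114.286ms=2/7b
21) 5600.0ms=14b +400.0ms=1b
22) 6000.0ms=15b +400.0ms=1b
Σ=16b of 16 (150bpm 4/4) — PASS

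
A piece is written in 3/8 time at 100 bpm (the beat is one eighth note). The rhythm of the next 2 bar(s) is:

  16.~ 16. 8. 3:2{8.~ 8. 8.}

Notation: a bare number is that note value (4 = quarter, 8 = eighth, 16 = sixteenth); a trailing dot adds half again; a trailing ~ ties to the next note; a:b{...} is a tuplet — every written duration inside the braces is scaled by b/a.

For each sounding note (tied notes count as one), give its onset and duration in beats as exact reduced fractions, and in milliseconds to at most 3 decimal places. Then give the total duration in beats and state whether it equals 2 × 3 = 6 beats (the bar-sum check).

1) 0.0ms=0b +900.0ms=3/2b
2) 900.0ms=3/2b +900.0ms=3/2b
3) 1800.0ms=3b +1200.0ms=2b
4) 3000.0ms=5b +600.0ms=1b
Σ=6b of 6 (100bpm 3/8) — PASS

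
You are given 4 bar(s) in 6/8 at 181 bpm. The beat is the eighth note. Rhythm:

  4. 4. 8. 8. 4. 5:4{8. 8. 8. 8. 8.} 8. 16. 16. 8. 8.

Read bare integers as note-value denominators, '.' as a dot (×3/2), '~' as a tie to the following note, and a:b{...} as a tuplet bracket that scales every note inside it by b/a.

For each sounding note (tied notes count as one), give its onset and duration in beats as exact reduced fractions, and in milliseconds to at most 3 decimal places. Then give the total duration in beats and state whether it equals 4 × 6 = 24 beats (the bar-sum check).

1) 0.0ms=0b +994.475ms=3b
2) 994.475ms=3b +994.475ms=3b
3) 1988.95ms=6b +497.238ms=3/2b
4) 2486.188ms=15/2b +497.238ms=3/2b
5) 2983.425ms=9b +994.475ms=3b
6) 3977.901ms=12b +397.79ms=6/5b
7) 4375.691ms=66/5b +397.79ms=6/5b
8) 4773.481ms=72/5b +397.79ms=6/5b
9) 5171.271ms=78/5b +397.79ms=6/5b
10) 5569.061ms=84/5b +397.79ms=6/5b
11) 5966.851ms=18b +497.238ms=3/2b
12) 6464.088ms=39/2b +248.619ms=3/4b
13) 6712.707ms=81/4b +248.619ms=3/4b
14) 6961.326ms=21b +497.238ms=3/2b
15) 7458.564ms=45/2b +497.238ms=3/2b
Σ=24b of 24 (181bpm 6/8) — PASS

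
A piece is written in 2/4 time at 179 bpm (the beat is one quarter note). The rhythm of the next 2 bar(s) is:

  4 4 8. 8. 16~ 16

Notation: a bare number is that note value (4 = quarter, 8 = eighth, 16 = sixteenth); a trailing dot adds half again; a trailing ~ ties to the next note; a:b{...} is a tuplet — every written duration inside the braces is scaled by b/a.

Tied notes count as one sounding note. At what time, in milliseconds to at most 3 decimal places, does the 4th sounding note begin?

note 4 onset = 11/4b = 921.788ms

1. 0.0ms @ 0 + 335.196ms (1)
2. 335.196ms @ 1 + 335.196ms (1)
3. 670.391ms @ 2 + 251.397ms (3/4)
4. 921.788ms @ 11/4 + 251.397ms (3/4)
5. 1173.184ms @ 7/2 + 167.598ms (1/2)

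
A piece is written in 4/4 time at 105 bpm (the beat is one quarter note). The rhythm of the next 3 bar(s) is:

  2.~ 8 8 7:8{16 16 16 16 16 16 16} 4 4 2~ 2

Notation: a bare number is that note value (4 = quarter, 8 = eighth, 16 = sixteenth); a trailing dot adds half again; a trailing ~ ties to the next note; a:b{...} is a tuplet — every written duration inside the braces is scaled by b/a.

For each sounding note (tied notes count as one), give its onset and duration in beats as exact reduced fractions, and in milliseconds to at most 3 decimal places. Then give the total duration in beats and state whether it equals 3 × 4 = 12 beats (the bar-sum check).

1) 0.0ms=0b +2000.0ms=7/2b
2) 2000.0ms=7/2b +285.714ms=1/2b
3) 2285.714ms=4b +163.265ms=2/7b
4) 2448.98ms=30/7b +163.265ms=2/7b
5) 2612.245ms=32/7b +163.265ms=2/7b
6) 2775.51ms=34/7b +163.265ms=2/7b
7) 2938.776ms=36/7b +163.265ms=2/7b
8) 3102.041ms=38/7b +163.265ms=2/7b
9) 3265.306ms=40/7b +163.265ms=2/7b
10) 3428.571ms=6b +571.429ms=1b
11) 4000.0ms=7b +571.429ms=1b
12) 4571.429ms=8b +2285.714ms=4b
Σ=12b of 12 (105bpm 4/4) — PASS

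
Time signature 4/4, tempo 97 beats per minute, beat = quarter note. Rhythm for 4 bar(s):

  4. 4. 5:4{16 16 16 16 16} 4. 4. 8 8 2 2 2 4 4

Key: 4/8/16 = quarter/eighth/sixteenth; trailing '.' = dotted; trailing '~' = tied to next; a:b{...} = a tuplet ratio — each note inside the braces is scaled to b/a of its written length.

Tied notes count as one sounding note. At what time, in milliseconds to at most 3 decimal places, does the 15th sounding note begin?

1. 0.0ms @ 0 + 927.835ms (3/2)
2. 927.835ms @ 3/2 + 927.835ms (3/2)
3. 1855.67ms @ 3 + 123.711ms (1/5)
4. 1979.381ms @ 16/5 + 123.711ms (1/5)
5. 2103.093ms @ 17/5 + 123.711ms (1/5)
6. 2226.804ms @ 18/5 + 123.711ms (1/5)
7. 2350.515ms @ 19/5 + 123.711ms (1/5)
8. 2474.227ms @ 4 + 927.835ms (3/2)
9. 3402.062ms @ 11/2 + 927.835ms (3/2)
10. 4329.897ms @ 7 + 309.278ms (1/2)
11. 4639.175ms @ 15/2 + 309.278ms (1/2)
12. 4948.454ms @ 8 + 1237.113ms (2)
13. 6185.567ms @ 10 + 1237.113ms (2)
14. 7422.68ms @ 12 + 1237.113ms (2)
15. 8659.794ms @ 14 + 618.557ms (1)
16. 9278.351ms @ 15 + 618.557ms (1)

note 15 onset = 14b = 8659.794ms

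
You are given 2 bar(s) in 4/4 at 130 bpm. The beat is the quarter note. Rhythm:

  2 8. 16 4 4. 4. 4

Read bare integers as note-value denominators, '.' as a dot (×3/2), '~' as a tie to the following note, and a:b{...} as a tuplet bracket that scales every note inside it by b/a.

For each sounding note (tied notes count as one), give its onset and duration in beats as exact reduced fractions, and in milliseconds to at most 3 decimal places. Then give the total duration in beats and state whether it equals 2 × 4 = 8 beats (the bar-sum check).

1) 0.0ms=0b +923.077ms=2b
2) 923.077ms=2b +346.154ms=3/4b
3) 1269.231ms=11/4b +115.385ms=1/4b
4) 1384.615ms=3b +461.538ms=1b
5) 1846.154ms=4b +692.308ms=3/2b
6) 2538.462ms=11/2b +692.308ms=3/2b
7) 3230.769ms=7b +461.538ms=1b
Σ=8b of 8 (130bpm 4/4) — PASS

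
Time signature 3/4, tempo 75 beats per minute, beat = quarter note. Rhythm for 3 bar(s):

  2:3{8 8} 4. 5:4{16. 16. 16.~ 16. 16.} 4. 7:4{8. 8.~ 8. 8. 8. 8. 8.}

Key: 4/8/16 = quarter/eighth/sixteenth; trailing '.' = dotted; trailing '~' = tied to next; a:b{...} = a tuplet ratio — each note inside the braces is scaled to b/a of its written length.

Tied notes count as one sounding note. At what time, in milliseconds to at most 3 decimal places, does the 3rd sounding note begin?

note 3 onset = 3/2b = 1200.0ms

1. 0.0ms @ 0 + 600.0ms (3/4)
2. 600.0ms @ 3/4 + 600.0ms (3/4)
3. 1200.0ms @ 3/2 + 1200.0ms (3/2)
4. 2400.0ms @ 3 + 240.0ms (3/10)
5. 2640.0ms @ 33/10 + 240.0ms (3/10)
6. 2880.0ms @ 18/5 + 480.0ms (3/5)
7. 3360.0ms @ 21/5 + 240.0ms (3/10)
8. 3600.0ms @ 9/2 + 1200.0ms (3/2)
9. 4800.0ms @ 6 + 342.857ms (3/7)
10. 5142.857ms @ 45/7 + 685.714ms (6/7)
11. 5828.571ms @ 51/7 + 342.857ms (3/7)
12. 6171.429ms @ 54/7 + 342.857ms (3/7)
13. 6514.286ms @ 57/7 + 342.857ms (3/7)
14. 6857.143ms @ 60/7 + 342.857ms (3/7)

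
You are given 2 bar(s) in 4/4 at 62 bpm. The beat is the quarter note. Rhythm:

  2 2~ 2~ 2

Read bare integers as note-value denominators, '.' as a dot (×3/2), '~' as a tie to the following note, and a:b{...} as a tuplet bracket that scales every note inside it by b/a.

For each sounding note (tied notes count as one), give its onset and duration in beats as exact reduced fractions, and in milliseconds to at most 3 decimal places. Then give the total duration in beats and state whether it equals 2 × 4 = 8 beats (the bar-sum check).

1) 0.0ms=0b +1935.484ms=2b
2) 1935.484ms=2b +5806.452ms=6b
Σ=8b of 8 (62bpm 4/4) — PASS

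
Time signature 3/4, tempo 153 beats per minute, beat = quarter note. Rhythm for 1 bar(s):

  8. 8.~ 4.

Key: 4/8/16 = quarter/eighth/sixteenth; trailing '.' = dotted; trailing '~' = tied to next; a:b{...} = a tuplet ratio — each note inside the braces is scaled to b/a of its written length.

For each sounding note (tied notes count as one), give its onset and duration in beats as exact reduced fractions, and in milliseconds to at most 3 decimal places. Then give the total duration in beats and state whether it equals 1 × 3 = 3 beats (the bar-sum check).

1) 0.0ms=0b +294.118ms=3/4b
2) 294.118ms=3/4b +882.353ms=9/4b
Σ=3b of 3 (153bpm 3/4) — PASS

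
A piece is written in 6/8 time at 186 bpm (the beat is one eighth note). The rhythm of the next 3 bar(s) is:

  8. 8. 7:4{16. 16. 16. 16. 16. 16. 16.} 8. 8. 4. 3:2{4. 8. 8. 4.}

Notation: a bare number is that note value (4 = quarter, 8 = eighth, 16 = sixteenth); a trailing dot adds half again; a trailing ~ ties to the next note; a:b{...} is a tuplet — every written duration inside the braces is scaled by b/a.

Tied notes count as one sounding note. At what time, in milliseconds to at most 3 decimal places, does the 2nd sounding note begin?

1. 0.0ms @ 0 + 483.871ms (3/2)
2. 483.871ms @ 3/2 + 483.871ms (3/2)
3. 967.742ms @ 3 + 138.249ms (3/7)
4. 1105.991ms @ 24/7 + 138.249ms (3/7)
5. 1244.24ms @ 27/7 + 138.249ms (3/7)
6. 1382.488ms @ 30/7 + 138.249ms (3/7)
7. 1520.737ms @ 33/7 + 138.249ms (3/7)
8. 1658.986ms @ 36/7 + 138.249ms (3/7)
9. 1797.235ms @ 39/7 + 138.249ms (3/7)
10. 1935.484ms @ 6 + 483.871ms (3/2)
11. 2419.355ms @ 15/2 + 483.871ms (3/2)
12. 2903.226ms @ 9 + 967.742ms (3)
13. 3870.968ms @ 12 + 645.161ms (2)
14. 4516.129ms @ 14 + 322.581ms (1)
15. 4838.71ms @ 15 + 322.581ms (1)
16. 5161.29ms @ 16 + 645.161ms (2)

note 2 onset = 3/2b = 483.871ms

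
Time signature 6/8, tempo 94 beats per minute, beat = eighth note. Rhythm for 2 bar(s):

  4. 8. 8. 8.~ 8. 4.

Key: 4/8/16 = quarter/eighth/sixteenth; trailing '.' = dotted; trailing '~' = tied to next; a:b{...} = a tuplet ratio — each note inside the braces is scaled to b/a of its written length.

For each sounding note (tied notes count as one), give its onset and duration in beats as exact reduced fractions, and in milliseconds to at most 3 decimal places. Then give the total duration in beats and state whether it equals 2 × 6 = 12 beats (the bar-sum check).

1) 0.0ms=0b +1914.894ms=3b
2) 1914.894ms=3b +957.447ms=3/2b
3) 2872.34ms=9/2b +957.447ms=3/2b
4) 3829.787ms=6b +1914.894ms=3b
5) 5744.681ms=9b +1914.894ms=3b
Σ=12b of 12 (94bpm 6/8) — PASS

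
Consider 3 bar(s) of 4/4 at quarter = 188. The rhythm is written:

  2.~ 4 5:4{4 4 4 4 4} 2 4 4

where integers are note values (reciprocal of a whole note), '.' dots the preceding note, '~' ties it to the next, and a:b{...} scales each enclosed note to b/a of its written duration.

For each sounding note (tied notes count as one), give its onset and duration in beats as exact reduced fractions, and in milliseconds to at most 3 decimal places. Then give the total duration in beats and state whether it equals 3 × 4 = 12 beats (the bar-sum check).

1) 0.0ms=0b +1276.596ms=4b
2) 1276.596ms=4b +255.319ms=4/5b
3) 1531.915ms=24/5b +255.319ms=4/5b
4) 1787.234ms=28/5b +255.319ms=4/5b
5) 2042.553ms=32/5b +255.319ms=4/5b
6) 2297.872ms=36/5b +255.319ms=4/5b
7) 2553.191ms=8b +638.298ms=2b
8) 3191.489ms=10b +319.149ms=1b
9) 3510.638ms=11b +319.149ms=1b
Σ=12b of 12 (188bpm 4/4) — PASS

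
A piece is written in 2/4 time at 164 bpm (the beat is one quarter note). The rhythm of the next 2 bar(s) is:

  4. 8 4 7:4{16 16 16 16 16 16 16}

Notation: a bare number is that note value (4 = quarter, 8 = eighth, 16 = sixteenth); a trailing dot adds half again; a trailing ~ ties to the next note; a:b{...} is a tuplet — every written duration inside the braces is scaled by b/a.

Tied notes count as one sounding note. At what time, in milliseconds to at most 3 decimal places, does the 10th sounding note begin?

note 10 onset = 27/7b = 1411.15ms

1. 0.0ms @ 0 + 548.78ms (3/2)
2. 548.78ms @ 3/2 + 182.927ms (1/2)
3. 731.707ms @ 2 + 365.854ms (1)
4. 1097.561ms @ 3 + 52.265ms (1/7)
5. 1149.826ms @ 22/7 + 52.265ms (1/7)
6. 1202.091ms @ 23/7 + 52.265ms (1/7)
7. 1254.355ms @ 24/7 + 52.265ms (1/7)
8. 1306.62ms @ 25/7 + 52.265ms (1/7)
9. 1358.885ms @ 26/7 + 52.265ms (1/7)
10. 1411.15ms @ 27/7 + 52.265ms (1/7)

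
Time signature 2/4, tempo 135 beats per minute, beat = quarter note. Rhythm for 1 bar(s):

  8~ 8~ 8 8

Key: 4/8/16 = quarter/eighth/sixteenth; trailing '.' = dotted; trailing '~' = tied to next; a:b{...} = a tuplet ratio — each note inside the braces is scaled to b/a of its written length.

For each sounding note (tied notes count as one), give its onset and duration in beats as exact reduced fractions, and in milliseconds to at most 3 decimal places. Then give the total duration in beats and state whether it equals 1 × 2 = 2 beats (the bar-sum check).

1) 0.0ms=0b +666.667ms=3/2b
2) 666.667ms=3/2b +222.222ms=1/2b
Σ=2b of 2 (135bpm 2/4) — PASS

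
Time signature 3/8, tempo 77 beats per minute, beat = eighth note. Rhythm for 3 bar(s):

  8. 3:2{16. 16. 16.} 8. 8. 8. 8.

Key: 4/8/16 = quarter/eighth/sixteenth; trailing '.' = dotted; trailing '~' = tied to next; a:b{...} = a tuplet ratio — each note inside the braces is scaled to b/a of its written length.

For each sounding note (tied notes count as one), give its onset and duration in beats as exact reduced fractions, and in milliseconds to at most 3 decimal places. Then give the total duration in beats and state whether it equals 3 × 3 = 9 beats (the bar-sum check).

1) 0.0ms=0b +1168.831ms=3/2b
2) 1168.831ms=3/2b +389.61ms=1/2b
3) 1558.442ms=2b +389.61ms=1/2b
4) 1948.052ms=5/2b +389.61ms=1/2b
5) 2337.662ms=3b +1168.831ms=3/2b
6) 3506.494ms=9/2b +1168.831ms=3/2b
7) 4675.325ms=6b +1168.831ms=3/2b
8) 5844.156ms=15/2b +1168.831ms=3/2b
Σ=9b of 9 (77bpm 3/8) — PASS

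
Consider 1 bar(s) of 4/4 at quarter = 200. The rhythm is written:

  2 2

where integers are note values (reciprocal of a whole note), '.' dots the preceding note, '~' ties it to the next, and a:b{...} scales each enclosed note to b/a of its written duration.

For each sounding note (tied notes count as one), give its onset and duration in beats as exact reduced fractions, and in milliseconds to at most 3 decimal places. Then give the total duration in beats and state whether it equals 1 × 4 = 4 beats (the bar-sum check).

1) 0.0ms=0b +600.0ms=2b
2) 600.0ms=2b +600.0ms=2b
Σ=4b of 4 (200bpm 4/4) — PASS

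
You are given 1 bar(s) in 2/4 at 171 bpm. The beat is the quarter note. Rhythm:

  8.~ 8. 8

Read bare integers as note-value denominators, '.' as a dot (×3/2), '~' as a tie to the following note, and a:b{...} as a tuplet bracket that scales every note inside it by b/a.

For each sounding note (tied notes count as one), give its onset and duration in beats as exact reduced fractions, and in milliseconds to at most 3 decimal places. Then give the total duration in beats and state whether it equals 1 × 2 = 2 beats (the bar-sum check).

1) 0.0ms=0b +526.316ms=3/2b
2) 526.316ms=3/2b +175.439ms=1/2b
Σ=2b of 2 (171bpm 2/4) — PASS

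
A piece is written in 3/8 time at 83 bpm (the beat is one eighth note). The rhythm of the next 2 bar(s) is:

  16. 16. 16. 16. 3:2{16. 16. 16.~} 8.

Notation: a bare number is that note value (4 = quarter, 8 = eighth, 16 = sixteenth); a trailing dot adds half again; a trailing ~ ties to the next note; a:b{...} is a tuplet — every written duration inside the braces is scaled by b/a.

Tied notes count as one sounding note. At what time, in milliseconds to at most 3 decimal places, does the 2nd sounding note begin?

1. 0.0ms @ 0 + 542.169ms (3/4)
2. 542.169ms @ 3/4 + 542.169ms (3/4)
3. 1084.337ms @ 3/2 + 542.169ms (3/4)
4. 1626.506ms @ 9/4 + 542.169ms (3/4)
5. 2168.675ms @ 3 + 361.446ms (1/2)
6. 2530.12ms @ 7/2 + 361.446ms (1/2)
7. 2891.566ms @ 4 + 1445.783ms (2)

note 2 onset = 3/4b = 542.169ms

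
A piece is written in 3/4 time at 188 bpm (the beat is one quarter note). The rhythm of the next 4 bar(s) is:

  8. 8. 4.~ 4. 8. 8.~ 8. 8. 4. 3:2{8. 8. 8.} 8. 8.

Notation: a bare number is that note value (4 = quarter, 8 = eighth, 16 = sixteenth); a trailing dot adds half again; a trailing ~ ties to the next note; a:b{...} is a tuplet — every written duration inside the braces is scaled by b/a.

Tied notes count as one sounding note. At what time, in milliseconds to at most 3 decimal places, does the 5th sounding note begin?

note 5 onset = 21/4b = 1675.532ms

1. 0.0ms @ 0 + 239.362ms (3/4)
2. 239.362ms @ 3/4 + 239.362ms (3/4)
3. 478.723ms @ 3/2 + 957.447ms (3)
4. 1436.17ms @ 9/2 + 239.362ms (3/4)
5. 1675.532ms @ 21/4 + 478.723ms (3/2)
6. 2154.255ms @ 27/4 + 239.362ms (3/4)
7. 2393.617ms @ 15/2 + 478.723ms (3/2)
8. 2872.34ms @ 9 + 159.574ms (1/2)
9. 3031.915ms @ 19/2 + 159.574ms (1/2)
10. 3191.489ms @ 10 + 159.574ms (1/2)
11. 3351.064ms @ 21/2 + 239.362ms (3/4)
12. 3590.426ms @ 45/4 + 239.362ms (3/4)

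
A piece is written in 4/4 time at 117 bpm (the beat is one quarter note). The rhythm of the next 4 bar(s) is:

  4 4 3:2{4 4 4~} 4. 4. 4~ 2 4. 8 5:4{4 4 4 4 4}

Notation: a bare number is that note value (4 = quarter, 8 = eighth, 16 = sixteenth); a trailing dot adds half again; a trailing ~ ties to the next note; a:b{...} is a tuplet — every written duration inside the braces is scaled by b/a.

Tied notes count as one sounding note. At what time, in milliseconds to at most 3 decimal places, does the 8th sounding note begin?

note 8 onset = 10b = 5128.205ms

1. 0.0ms @ 0 + 512.821ms (1)
2. 512.821ms @ 1 + 512.821ms (1)
3. 1025.641ms @ 2 + 341.88ms (2/3)
4. 1367.521ms @ 8/3 + 341.88ms (2/3)
5. 1709.402ms @ 10/3 + 1111.111ms (13/6)
6. 2820.513ms @ 11/2 + 769.231ms (3/2)
7. 3589.744ms @ 7 + 1538.462ms (3)
8. 5128.205ms @ 10 + 769.231ms (3/2)
9. 5897.436ms @ 23/2 + 256.41ms (1/2)
10. 6153.846ms @ 12 + 410.256ms (4/5)
11. 6564.103ms @ 64/5 + 410.256ms (4/5)
12. 6974.359ms @ 68/5 + 410.256ms (4/5)
13. 7384.615ms @ 72/5 + 410.256ms (4/5)
14. 7794.872ms @ 76/5 + 410.256ms (4/5)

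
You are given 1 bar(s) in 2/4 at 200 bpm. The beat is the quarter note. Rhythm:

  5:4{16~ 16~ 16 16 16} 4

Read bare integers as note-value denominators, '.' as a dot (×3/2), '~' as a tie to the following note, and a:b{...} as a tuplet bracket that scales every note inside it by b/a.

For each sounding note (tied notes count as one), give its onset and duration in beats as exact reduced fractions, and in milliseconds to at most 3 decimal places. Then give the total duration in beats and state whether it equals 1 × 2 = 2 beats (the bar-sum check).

1) 0.0ms=0b +180.0ms=3/5b
2) 180.0ms=3/5b +60.0ms=1/5b
3) 240.0ms=4/5b +60.0ms=1/5b
4) 300.0ms=1b +300.0ms=1b
Σ=2b of 2 (200bpm 2/4) — PASS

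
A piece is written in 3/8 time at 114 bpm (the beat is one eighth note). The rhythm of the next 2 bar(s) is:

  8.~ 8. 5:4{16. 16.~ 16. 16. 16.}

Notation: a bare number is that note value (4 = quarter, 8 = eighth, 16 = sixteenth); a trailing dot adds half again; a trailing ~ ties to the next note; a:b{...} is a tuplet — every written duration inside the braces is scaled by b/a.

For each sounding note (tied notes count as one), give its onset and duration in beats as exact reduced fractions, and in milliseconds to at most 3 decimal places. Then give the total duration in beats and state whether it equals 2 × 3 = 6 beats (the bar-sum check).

1) 0.0ms=0b +1578.947ms=3b
2) 1578.947ms=3b +315.789ms=3/5b
3) 1894.737ms=18/5b +631.579ms=6/5b
4) 2526.316ms=24/5b +315.789ms=3/5b
5) 2842.105ms=27/5b +315.789ms=3/5b
Σ=6b of 6 (114bpm 3/8) — PASS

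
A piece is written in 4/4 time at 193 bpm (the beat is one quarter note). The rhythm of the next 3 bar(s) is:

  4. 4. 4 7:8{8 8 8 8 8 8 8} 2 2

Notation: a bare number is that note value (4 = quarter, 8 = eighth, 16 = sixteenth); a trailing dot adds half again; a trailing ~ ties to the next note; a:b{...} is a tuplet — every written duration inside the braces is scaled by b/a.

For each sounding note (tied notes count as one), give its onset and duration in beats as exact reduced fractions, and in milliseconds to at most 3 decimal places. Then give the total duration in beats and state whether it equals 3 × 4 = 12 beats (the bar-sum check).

1) 0.0ms=0b +466.321ms=3/2b
2) 466.321ms=3/2b +466.321ms=3/2b
3) 932.642ms=3b +310.881ms=1b
4) 1243.523ms=4b +177.646ms=4/7b
5) 1421.17ms=32/7b +177.646ms=4/7b
6) 1598.816ms=36/7b +177.646ms=4/7b
7) 1776.462ms=40/7b +177.646ms=4/7b
8) 1954.108ms=44/7b +177.646ms=4/7b
9) 2131.754ms=48/7b +177.646ms=4/7b
10) 2309.4ms=52/7b +177.646ms=4/7b
11) 2487.047ms=8b +621.762ms=2b
12) 3108.808ms=10b +621.762ms=2b
Σ=12b of 12 (193bpm 4/4) — PASS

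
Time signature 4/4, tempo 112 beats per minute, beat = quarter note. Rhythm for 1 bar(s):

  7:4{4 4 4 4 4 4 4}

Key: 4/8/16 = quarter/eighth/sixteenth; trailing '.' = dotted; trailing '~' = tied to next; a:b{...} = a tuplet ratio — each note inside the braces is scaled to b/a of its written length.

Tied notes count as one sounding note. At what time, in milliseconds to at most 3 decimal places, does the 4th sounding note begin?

1. 0.0ms @ 0 + 306.122ms (4/7)
2. 306.122ms @ 4/7 + 306.122ms (4/7)
3. 612.245ms @ 8/7 + 306.122ms (4/7)
4. 918.367ms @ 12/7 + 306.122ms (4/7)
5. 1224.49ms @ 16/7 + 306.122ms (4/7)
6. 1530.612ms @ 20/7 + 306.122ms (4/7)
7. 1836.735ms @ 24/7 + 306.122ms (4/7)

note 4 onset = 12/7b = 918.367ms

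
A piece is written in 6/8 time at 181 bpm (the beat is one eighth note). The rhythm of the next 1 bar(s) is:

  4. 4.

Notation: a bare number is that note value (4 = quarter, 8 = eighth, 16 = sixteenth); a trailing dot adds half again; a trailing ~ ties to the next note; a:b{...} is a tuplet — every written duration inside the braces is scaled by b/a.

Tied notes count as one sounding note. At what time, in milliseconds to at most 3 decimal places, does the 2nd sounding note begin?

1. 0.0ms @ 0 + 994.475ms (3)
2. 994.475ms @ 3 + 994.475ms (3)

note 2 onset = 3b = 994.475ms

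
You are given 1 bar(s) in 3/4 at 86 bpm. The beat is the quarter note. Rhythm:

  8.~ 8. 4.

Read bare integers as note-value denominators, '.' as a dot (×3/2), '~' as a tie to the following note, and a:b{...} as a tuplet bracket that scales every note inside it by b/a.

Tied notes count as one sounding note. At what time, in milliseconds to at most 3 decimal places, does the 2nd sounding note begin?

note 2 onset = 3/2b = 1046.512ms

1. 0.0ms @ 0 + 1046.512ms (3/2)
2. 1046.512ms @ 3/2 + 1046.512ms (3/2)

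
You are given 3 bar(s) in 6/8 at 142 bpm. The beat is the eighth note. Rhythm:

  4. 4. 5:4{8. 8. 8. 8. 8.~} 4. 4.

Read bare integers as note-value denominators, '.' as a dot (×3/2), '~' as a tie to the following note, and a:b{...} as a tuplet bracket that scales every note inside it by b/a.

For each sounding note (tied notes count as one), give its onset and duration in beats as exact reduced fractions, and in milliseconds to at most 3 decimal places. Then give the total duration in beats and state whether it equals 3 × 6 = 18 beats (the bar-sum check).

1) 0.0ms=0b +1267.606ms=3b
2) 1267.606ms=3b +1267.606ms=3b
3) 2535.211ms=6b +507.042ms=6/5b
4) 3042.254ms=36/5b +507.042ms=6/5b
5) 3549.296ms=42/5b +507.042ms=6/5b
6) 4056.338ms=48/5b +507.042ms=6/5b
7) 4563.38ms=54/5b +1774.648ms=21/5b
8) 6338.028ms=15b +1267.606ms=3b
Σ=18b of 18 (142bpm 6/8) — PASS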